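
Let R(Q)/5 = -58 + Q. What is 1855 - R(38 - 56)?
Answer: 2235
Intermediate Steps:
R(Q) = -290 + 5*Q (R(Q) = 5*(-58 + Q) = -290 + 5*Q)
1855 - R(38 - 56) = 1855 - (-290 + 5*(38 - 56)) = 1855 - (-290 + 5*(-18)) = 1855 - (-290 - 90) = 1855 - 1*(-380) = 1855 + 380 = 2235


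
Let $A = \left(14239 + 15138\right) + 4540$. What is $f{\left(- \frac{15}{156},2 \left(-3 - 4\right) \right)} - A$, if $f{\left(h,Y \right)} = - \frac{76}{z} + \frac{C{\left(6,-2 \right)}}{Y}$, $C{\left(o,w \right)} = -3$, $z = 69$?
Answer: $- \frac{32764679}{966} \approx -33918.0$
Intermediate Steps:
$A = 33917$ ($A = 29377 + 4540 = 33917$)
$f{\left(h,Y \right)} = - \frac{76}{69} - \frac{3}{Y}$
$f{\left(- \frac{15}{156},2 \left(-3 - 4\right) \right)} - A = \left(- \frac{76}{69} - \frac{3}{2 \left(-3 - 4\right)}\right) - 33917 = \left(- \frac{76}{69} - \frac{3}{2 \left(-7\right)}\right) - 33917 = \left(- \frac{76}{69} - \frac{3}{-14}\right) - 33917 = \left(- \frac{76}{69} - - \frac{3}{14}\right) - 33917 = \left(- \frac{76}{69} + \frac{3}{14}\right) - 33917 = - \frac{857}{966} - 33917 = - \frac{32764679}{966}$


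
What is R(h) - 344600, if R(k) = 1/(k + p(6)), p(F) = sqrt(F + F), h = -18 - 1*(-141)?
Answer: -1736439359/5039 - 2*sqrt(3)/15117 ≈ -3.4460e+5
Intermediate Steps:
h = 123 (h = -18 + 141 = 123)
p(F) = sqrt(2)*sqrt(F) (p(F) = sqrt(2*F) = sqrt(2)*sqrt(F))
R(k) = 1/(k + 2*sqrt(3)) (R(k) = 1/(k + sqrt(2)*sqrt(6)) = 1/(k + 2*sqrt(3)))
R(h) - 344600 = 1/(123 + 2*sqrt(3)) - 344600 = -344600 + 1/(123 + 2*sqrt(3))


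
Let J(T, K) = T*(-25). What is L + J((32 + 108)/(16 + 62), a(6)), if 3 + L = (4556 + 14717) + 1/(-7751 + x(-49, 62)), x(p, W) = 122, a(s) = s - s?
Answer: 635563509/33059 ≈ 19225.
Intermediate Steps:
a(s) = 0
J(T, K) = -25*T
L = 147010829/7629 (L = -3 + ((4556 + 14717) + 1/(-7751 + 122)) = -3 + (19273 + 1/(-7629)) = -3 + (19273 - 1/7629) = -3 + 147033716/7629 = 147010829/7629 ≈ 19270.)
L + J((32 + 108)/(16 + 62), a(6)) = 147010829/7629 - 25*(32 + 108)/(16 + 62) = 147010829/7629 - 3500/78 = 147010829/7629 - 25*70/39 = 147010829/7629 - 1750/39 = 635563509/33059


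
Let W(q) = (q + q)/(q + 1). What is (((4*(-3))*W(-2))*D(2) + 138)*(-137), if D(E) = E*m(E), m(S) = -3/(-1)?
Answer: 20550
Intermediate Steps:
m(S) = 3 (m(S) = -3*(-1) = 3)
W(q) = 2*q/(1 + q) (W(q) = (2*q)/(1 + q) = 2*q/(1 + q))
D(E) = 3*E (D(E) = E*3 = 3*E)
(((4*(-3))*W(-2))*D(2) + 138)*(-137) = (((4*(-3))*(2*(-2)/(1 - 2)))*(3*2) + 138)*(-137) = (-24*(-2)/(-1)*6 + 138)*(-137) = (-24*(-2)*(-1)*6 + 138)*(-137) = (-12*4*6 + 138)*(-137) = (-48*6 + 138)*(-137) = (-288 + 138)*(-137) = -150*(-137) = 20550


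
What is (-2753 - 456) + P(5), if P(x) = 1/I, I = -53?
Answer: -170078/53 ≈ -3209.0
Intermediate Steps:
P(x) = -1/53 (P(x) = 1/(-53) = -1/53)
(-2753 - 456) + P(5) = (-2753 - 456) - 1/53 = -3209 - 1/53 = -170078/53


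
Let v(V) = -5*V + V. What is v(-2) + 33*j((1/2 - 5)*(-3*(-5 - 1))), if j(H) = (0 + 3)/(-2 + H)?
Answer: 565/83 ≈ 6.8072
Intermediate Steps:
j(H) = 3/(-2 + H)
v(V) = -4*V
v(-2) + 33*j((1/2 - 5)*(-3*(-5 - 1))) = -4*(-2) + 33*(3/(-2 + (1/2 - 5)*(-3*(-5 - 1)))) = 8 + 33*(3/(-2 + (1*(1/2) - 5)*(-3*(-6)))) = 8 + 33*(3/(-2 + (1/2 - 5)*18)) = 8 + 33*(3/(-2 - 9/2*18)) = 8 + 33*(3/(-2 - 81)) = 8 + 33*(3/(-83)) = 8 + 33*(3*(-1/83)) = 8 + 33*(-3/83) = 8 - 99/83 = 565/83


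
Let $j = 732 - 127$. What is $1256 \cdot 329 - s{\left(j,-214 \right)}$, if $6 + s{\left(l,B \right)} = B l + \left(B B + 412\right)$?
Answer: $496492$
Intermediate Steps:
$j = 605$ ($j = 732 - 127 = 605$)
$s{\left(l,B \right)} = 406 + B^{2} + B l$ ($s{\left(l,B \right)} = -6 + \left(B l + \left(B B + 412\right)\right) = -6 + \left(B l + \left(B^{2} + 412\right)\right) = -6 + \left(B l + \left(412 + B^{2}\right)\right) = -6 + \left(412 + B^{2} + B l\right) = 406 + B^{2} + B l$)
$1256 \cdot 329 - s{\left(j,-214 \right)} = 1256 \cdot 329 - \left(406 + \left(-214\right)^{2} - 129470\right) = 413224 - \left(406 + 45796 - 129470\right) = 413224 - -83268 = 413224 + 83268 = 496492$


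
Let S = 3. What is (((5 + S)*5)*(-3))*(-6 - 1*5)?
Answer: 1320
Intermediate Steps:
(((5 + S)*5)*(-3))*(-6 - 1*5) = (((5 + 3)*5)*(-3))*(-6 - 1*5) = ((8*5)*(-3))*(-6 - 5) = (40*(-3))*(-11) = -120*(-11) = 1320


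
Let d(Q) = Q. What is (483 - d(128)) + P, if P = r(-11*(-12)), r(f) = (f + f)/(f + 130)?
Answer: 46637/131 ≈ 356.01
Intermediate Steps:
r(f) = 2*f/(130 + f) (r(f) = (2*f)/(130 + f) = 2*f/(130 + f))
P = 132/131 (P = 2*(-11*(-12))/(130 - 11*(-12)) = 2*132/(130 + 132) = 2*132/262 = 2*132*(1/262) = 132/131 ≈ 1.0076)
(483 - d(128)) + P = (483 - 1*128) + 132/131 = (483 - 128) + 132/131 = 355 + 132/131 = 46637/131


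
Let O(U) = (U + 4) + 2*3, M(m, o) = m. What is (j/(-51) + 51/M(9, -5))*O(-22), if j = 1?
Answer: -1152/17 ≈ -67.765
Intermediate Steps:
O(U) = 10 + U (O(U) = (4 + U) + 6 = 10 + U)
(j/(-51) + 51/M(9, -5))*O(-22) = (1/(-51) + 51/9)*(10 - 22) = (1*(-1/51) + 51*(⅑))*(-12) = (-1/51 + 17/3)*(-12) = (96/17)*(-12) = -1152/17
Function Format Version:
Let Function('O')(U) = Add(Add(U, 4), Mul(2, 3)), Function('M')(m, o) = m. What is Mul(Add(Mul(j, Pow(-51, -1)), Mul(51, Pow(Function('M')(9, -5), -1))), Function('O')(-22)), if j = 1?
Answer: Rational(-1152, 17) ≈ -67.765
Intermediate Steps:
Function('O')(U) = Add(10, U) (Function('O')(U) = Add(Add(4, U), 6) = Add(10, U))
Mul(Add(Mul(j, Pow(-51, -1)), Mul(51, Pow(Function('M')(9, -5), -1))), Function('O')(-22)) = Mul(Add(Mul(1, Pow(-51, -1)), Mul(51, Pow(9, -1))), Add(10, -22)) = Mul(Add(Mul(1, Rational(-1, 51)), Mul(51, Rational(1, 9))), -12) = Mul(Add(Rational(-1, 51), Rational(17, 3)), -12) = Mul(Rational(96, 17), -12) = Rational(-1152, 17)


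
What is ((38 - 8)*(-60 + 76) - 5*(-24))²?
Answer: 360000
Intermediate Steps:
((38 - 8)*(-60 + 76) - 5*(-24))² = (30*16 + 120)² = (480 + 120)² = 600² = 360000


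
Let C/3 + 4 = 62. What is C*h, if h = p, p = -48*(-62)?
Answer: 517824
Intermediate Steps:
p = 2976
C = 174 (C = -12 + 3*62 = -12 + 186 = 174)
h = 2976
C*h = 174*2976 = 517824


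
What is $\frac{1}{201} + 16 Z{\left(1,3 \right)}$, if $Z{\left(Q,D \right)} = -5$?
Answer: $- \frac{16079}{201} \approx -79.995$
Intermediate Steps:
$\frac{1}{201} + 16 Z{\left(1,3 \right)} = \frac{1}{201} + 16 \left(-5\right) = \frac{1}{201} - 80 = - \frac{16079}{201}$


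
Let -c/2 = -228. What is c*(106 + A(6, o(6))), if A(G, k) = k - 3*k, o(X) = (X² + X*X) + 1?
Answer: -18240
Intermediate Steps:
c = 456 (c = -2*(-228) = 456)
o(X) = 1 + 2*X² (o(X) = (X² + X²) + 1 = 2*X² + 1 = 1 + 2*X²)
A(G, k) = -2*k
c*(106 + A(6, o(6))) = 456*(106 - 2*(1 + 2*6²)) = 456*(106 - 2*(1 + 2*36)) = 456*(106 - 2*(1 + 72)) = 456*(106 - 2*73) = 456*(106 - 146) = 456*(-40) = -18240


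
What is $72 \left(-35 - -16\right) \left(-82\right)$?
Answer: $112176$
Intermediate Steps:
$72 \left(-35 - -16\right) \left(-82\right) = 72 \left(-35 + 16\right) \left(-82\right) = 72 \left(-19\right) \left(-82\right) = \left(-1368\right) \left(-82\right) = 112176$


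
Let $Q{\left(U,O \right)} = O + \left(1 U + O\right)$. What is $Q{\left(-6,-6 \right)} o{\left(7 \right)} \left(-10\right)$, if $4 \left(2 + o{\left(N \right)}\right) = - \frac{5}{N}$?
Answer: $- \frac{2745}{7} \approx -392.14$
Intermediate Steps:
$o{\left(N \right)} = -2 - \frac{5}{4 N}$ ($o{\left(N \right)} = -2 + \frac{\left(-5\right) \frac{1}{N}}{4} = -2 - \frac{5}{4 N}$)
$Q{\left(U,O \right)} = U + 2 O$ ($Q{\left(U,O \right)} = O + \left(U + O\right) = O + \left(O + U\right) = U + 2 O$)
$Q{\left(-6,-6 \right)} o{\left(7 \right)} \left(-10\right) = \left(-6 + 2 \left(-6\right)\right) \left(-2 - \frac{5}{4 \cdot 7}\right) \left(-10\right) = \left(-6 - 12\right) \left(-2 - \frac{5}{28}\right) \left(-10\right) = - 18 \left(-2 - \frac{5}{28}\right) \left(-10\right) = \left(-18\right) \left(- \frac{61}{28}\right) \left(-10\right) = \frac{549}{14} \left(-10\right) = - \frac{2745}{7}$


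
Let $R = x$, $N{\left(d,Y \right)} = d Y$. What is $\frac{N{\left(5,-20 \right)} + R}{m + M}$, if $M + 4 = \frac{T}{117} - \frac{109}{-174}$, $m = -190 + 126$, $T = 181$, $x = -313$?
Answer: $\frac{2802618}{446699} \approx 6.2741$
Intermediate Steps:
$N{\left(d,Y \right)} = Y d$
$m = -64$
$M = - \frac{12395}{6786}$ ($M = -4 + \left(\frac{181}{117} - \frac{109}{-174}\right) = -4 + \left(181 \cdot \frac{1}{117} - - \frac{109}{174}\right) = -4 + \left(\frac{181}{117} + \frac{109}{174}\right) = -4 + \frac{14749}{6786} = - \frac{12395}{6786} \approx -1.8266$)
$R = -313$
$\frac{N{\left(5,-20 \right)} + R}{m + M} = \frac{\left(-20\right) 5 - 313}{-64 - \frac{12395}{6786}} = \frac{-100 - 313}{- \frac{446699}{6786}} = \left(-413\right) \left(- \frac{6786}{446699}\right) = \frac{2802618}{446699}$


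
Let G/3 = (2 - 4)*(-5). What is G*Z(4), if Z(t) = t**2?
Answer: 480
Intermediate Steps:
G = 30 (G = 3*((2 - 4)*(-5)) = 3*(-2*(-5)) = 3*10 = 30)
G*Z(4) = 30*4**2 = 30*16 = 480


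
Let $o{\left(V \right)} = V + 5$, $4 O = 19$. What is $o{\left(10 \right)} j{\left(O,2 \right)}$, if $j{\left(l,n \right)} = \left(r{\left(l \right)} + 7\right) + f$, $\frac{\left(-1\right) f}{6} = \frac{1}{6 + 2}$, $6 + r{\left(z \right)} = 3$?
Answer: $\frac{195}{4} \approx 48.75$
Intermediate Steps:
$O = \frac{19}{4}$ ($O = \frac{1}{4} \cdot 19 = \frac{19}{4} \approx 4.75$)
$r{\left(z \right)} = -3$ ($r{\left(z \right)} = -6 + 3 = -3$)
$f = - \frac{3}{4}$ ($f = - \frac{6}{6 + 2} = - \frac{6}{8} = \left(-6\right) \frac{1}{8} = - \frac{3}{4} \approx -0.75$)
$o{\left(V \right)} = 5 + V$
$j{\left(l,n \right)} = \frac{13}{4}$ ($j{\left(l,n \right)} = \left(-3 + 7\right) - \frac{3}{4} = 4 - \frac{3}{4} = \frac{13}{4}$)
$o{\left(10 \right)} j{\left(O,2 \right)} = \left(5 + 10\right) \frac{13}{4} = 15 \cdot \frac{13}{4} = \frac{195}{4}$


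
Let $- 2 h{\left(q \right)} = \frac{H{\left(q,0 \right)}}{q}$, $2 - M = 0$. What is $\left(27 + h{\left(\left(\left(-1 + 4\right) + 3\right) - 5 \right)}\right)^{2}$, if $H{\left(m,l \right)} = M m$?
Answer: $676$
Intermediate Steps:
$M = 2$ ($M = 2 - 0 = 2 + 0 = 2$)
$H{\left(m,l \right)} = 2 m$
$h{\left(q \right)} = -1$ ($h{\left(q \right)} = - \frac{2 q \frac{1}{q}}{2} = \left(- \frac{1}{2}\right) 2 = -1$)
$\left(27 + h{\left(\left(\left(-1 + 4\right) + 3\right) - 5 \right)}\right)^{2} = \left(27 - 1\right)^{2} = 26^{2} = 676$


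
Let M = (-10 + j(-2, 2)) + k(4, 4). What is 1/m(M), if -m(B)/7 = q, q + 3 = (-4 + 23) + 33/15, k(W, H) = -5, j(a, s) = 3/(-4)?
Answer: -5/637 ≈ -0.0078493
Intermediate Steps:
j(a, s) = -¾ (j(a, s) = 3*(-¼) = -¾)
M = -63/4 (M = (-10 - ¾) - 5 = -43/4 - 5 = -63/4 ≈ -15.750)
q = 91/5 (q = -3 + ((-4 + 23) + 33/15) = -3 + (19 + 33*(1/15)) = -3 + (19 + 11/5) = -3 + 106/5 = 91/5 ≈ 18.200)
m(B) = -637/5 (m(B) = -7*91/5 = -637/5)
1/m(M) = 1/(-637/5) = -5/637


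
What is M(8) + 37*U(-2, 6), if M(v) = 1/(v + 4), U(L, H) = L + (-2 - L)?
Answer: -887/12 ≈ -73.917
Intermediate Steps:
U(L, H) = -2
M(v) = 1/(4 + v)
M(8) + 37*U(-2, 6) = 1/(4 + 8) + 37*(-2) = 1/12 - 74 = -887/12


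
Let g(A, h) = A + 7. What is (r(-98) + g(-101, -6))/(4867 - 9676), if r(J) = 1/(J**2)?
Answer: 300925/15395212 ≈ 0.019547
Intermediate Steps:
g(A, h) = 7 + A
r(J) = J**(-2)
(r(-98) + g(-101, -6))/(4867 - 9676) = ((-98)**(-2) + (7 - 101))/(4867 - 9676) = (1/9604 - 94)/(-4809) = -902775/9604*(-1/4809) = 300925/15395212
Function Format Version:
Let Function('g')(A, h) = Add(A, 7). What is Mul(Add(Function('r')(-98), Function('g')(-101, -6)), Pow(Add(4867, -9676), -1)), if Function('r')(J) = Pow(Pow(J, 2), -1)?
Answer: Rational(300925, 15395212) ≈ 0.019547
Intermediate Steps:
Function('g')(A, h) = Add(7, A)
Function('r')(J) = Pow(J, -2)
Mul(Add(Function('r')(-98), Function('g')(-101, -6)), Pow(Add(4867, -9676), -1)) = Mul(Add(Pow(-98, -2), Add(7, -101)), Pow(Add(4867, -9676), -1)) = Mul(Add(Rational(1, 9604), -94), Pow(-4809, -1)) = Mul(Rational(-902775, 9604), Rational(-1, 4809)) = Rational(300925, 15395212)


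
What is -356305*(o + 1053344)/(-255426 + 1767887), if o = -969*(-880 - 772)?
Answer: -945680502260/1512461 ≈ -6.2526e+5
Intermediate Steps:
o = 1600788 (o = -969*(-1652) = 1600788)
-356305*(o + 1053344)/(-255426 + 1767887) = -356305*(1600788 + 1053344)/(-255426 + 1767887) = -356305/(1512461/2654132) = -356305/(1512461*(1/2654132)) = -356305/1512461/2654132 = -356305*2654132/1512461 = -945680502260/1512461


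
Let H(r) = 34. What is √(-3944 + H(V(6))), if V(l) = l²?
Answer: I*√3910 ≈ 62.53*I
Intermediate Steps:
√(-3944 + H(V(6))) = √(-3944 + 34) = √(-3910) = I*√3910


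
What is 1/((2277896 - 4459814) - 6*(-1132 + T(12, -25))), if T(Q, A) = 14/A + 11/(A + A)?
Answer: -25/54378033 ≈ -4.5974e-7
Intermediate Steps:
T(Q, A) = 39/(2*A) (T(Q, A) = 14/A + 11/((2*A)) = 14/A + 11*(1/(2*A)) = 14/A + 11/(2*A) = 39/(2*A))
1/((2277896 - 4459814) - 6*(-1132 + T(12, -25))) = 1/((2277896 - 4459814) - 6*(-1132 + (39/2)/(-25))) = 1/(-2181918 - 6*(-1132 + (39/2)*(-1/25))) = 1/(-2181918 - 6*(-1132 - 39/50)) = 1/(-2181918 - 6*(-56639/50)) = 1/(-2181918 + 169917/25) = 1/(-54378033/25) = -25/54378033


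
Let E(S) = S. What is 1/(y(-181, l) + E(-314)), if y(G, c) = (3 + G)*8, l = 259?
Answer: -1/1738 ≈ -0.00057537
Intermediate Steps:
y(G, c) = 24 + 8*G
1/(y(-181, l) + E(-314)) = 1/((24 + 8*(-181)) - 314) = 1/((24 - 1448) - 314) = 1/(-1424 - 314) = 1/(-1738) = -1/1738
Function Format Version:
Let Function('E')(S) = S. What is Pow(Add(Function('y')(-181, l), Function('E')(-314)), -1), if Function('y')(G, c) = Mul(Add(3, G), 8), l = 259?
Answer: Rational(-1, 1738) ≈ -0.00057537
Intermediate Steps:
Function('y')(G, c) = Add(24, Mul(8, G))
Pow(Add(Function('y')(-181, l), Function('E')(-314)), -1) = Pow(Add(Add(24, Mul(8, -181)), -314), -1) = Pow(Add(Add(24, -1448), -314), -1) = Pow(Add(-1424, -314), -1) = Pow(-1738, -1) = Rational(-1, 1738)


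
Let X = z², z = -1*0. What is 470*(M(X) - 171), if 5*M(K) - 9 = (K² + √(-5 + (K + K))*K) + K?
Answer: -79524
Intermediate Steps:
z = 0
X = 0 (X = 0² = 0)
M(K) = 9/5 + K/5 + K²/5 + K*√(-5 + 2*K)/5 (M(K) = 9/5 + ((K² + √(-5 + (K + K))*K) + K)/5 = 9/5 + ((K² + √(-5 + 2*K)*K) + K)/5 = 9/5 + ((K² + K*√(-5 + 2*K)) + K)/5 = 9/5 + (K + K² + K*√(-5 + 2*K))/5 = 9/5 + (K/5 + K²/5 + K*√(-5 + 2*K)/5) = 9/5 + K/5 + K²/5 + K*√(-5 + 2*K)/5)
470*(M(X) - 171) = 470*((9/5 + (⅕)*0 + (⅕)*0² + (⅕)*0*√(-5 + 2*0)) - 171) = 470*((9/5 + 0 + (⅕)*0 + (⅕)*0*√(-5 + 0)) - 171) = 470*((9/5 + 0 + 0 + (⅕)*0*√(-5)) - 171) = 470*((9/5 + 0 + 0 + (⅕)*0*(I*√5)) - 171) = 470*((9/5 + 0 + 0 + 0) - 171) = 470*(9/5 - 171) = 470*(-846/5) = -79524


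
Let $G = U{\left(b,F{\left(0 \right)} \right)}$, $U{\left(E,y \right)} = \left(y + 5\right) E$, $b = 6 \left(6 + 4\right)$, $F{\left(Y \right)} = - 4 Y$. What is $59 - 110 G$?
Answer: $-32941$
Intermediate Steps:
$b = 60$ ($b = 6 \cdot 10 = 60$)
$U{\left(E,y \right)} = E \left(5 + y\right)$ ($U{\left(E,y \right)} = \left(5 + y\right) E = E \left(5 + y\right)$)
$G = 300$ ($G = 60 \left(5 - 0\right) = 60 \left(5 + 0\right) = 60 \cdot 5 = 300$)
$59 - 110 G = 59 - 33000 = -32941$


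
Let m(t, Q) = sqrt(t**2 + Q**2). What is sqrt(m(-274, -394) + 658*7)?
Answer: sqrt(4606 + 2*sqrt(57578)) ≈ 71.316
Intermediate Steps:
m(t, Q) = sqrt(Q**2 + t**2)
sqrt(m(-274, -394) + 658*7) = sqrt(sqrt((-394)**2 + (-274)**2) + 658*7) = sqrt(sqrt(155236 + 75076) + 4606) = sqrt(sqrt(230312) + 4606) = sqrt(2*sqrt(57578) + 4606) = sqrt(4606 + 2*sqrt(57578))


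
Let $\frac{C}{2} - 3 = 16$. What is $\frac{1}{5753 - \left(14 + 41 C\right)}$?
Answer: $\frac{1}{4181} \approx 0.00023918$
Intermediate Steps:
$C = 38$ ($C = 6 + 2 \cdot 16 = 6 + 32 = 38$)
$\frac{1}{5753 - \left(14 + 41 C\right)} = \frac{1}{5753 - 1572} = \frac{1}{4181}$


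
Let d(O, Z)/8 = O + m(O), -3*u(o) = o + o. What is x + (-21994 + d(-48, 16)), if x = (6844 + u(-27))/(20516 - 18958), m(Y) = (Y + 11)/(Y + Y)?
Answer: -209119549/9348 ≈ -22371.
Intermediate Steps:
u(o) = -2*o/3 (u(o) = -(o + o)/3 = -2*o/3)
m(Y) = (11 + Y)/(2*Y) (m(Y) = (11 + Y)/((2*Y)) = (11 + Y)*(1/(2*Y)) = (11 + Y)/(2*Y))
d(O, Z) = 8*O + 4*(11 + O)/O (d(O, Z) = 8*(O + (11 + O)/(2*O)) = 8*O + 4*(11 + O)/O)
x = 3431/779 (x = (6844 - ⅔*(-27))/(20516 - 18958) = (6844 + 18)/1558 = 6862*(1/1558) = 3431/779 ≈ 4.4044)
x + (-21994 + d(-48, 16)) = 3431/779 + (-21994 + (4 + 8*(-48) + 44/(-48))) = 3431/779 + (-21994 + (4 - 384 + 44*(-1/48))) = 3431/779 + (-21994 + (4 - 384 - 11/12)) = 3431/779 + (-21994 - 4571/12) = 3431/779 - 268499/12 = -209119549/9348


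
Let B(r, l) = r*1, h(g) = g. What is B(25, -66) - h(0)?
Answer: 25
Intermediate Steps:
B(r, l) = r
B(25, -66) - h(0) = 25 - 1*0 = 25 + 0 = 25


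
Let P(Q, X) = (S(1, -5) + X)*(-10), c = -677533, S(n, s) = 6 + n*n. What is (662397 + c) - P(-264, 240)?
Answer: -12666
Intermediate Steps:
S(n, s) = 6 + n²
P(Q, X) = -70 - 10*X (P(Q, X) = ((6 + 1²) + X)*(-10) = ((6 + 1) + X)*(-10) = (7 + X)*(-10) = -70 - 10*X)
(662397 + c) - P(-264, 240) = (662397 - 677533) - (-70 - 10*240) = -15136 - (-70 - 2400) = -15136 - 1*(-2470) = -15136 + 2470 = -12666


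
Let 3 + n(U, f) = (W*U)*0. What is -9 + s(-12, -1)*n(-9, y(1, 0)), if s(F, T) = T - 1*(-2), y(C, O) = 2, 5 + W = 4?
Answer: -12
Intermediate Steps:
W = -1 (W = -5 + 4 = -1)
n(U, f) = -3 (n(U, f) = -3 - U*0 = -3 + 0 = -3)
s(F, T) = 2 + T (s(F, T) = T + 2 = 2 + T)
-9 + s(-12, -1)*n(-9, y(1, 0)) = -9 + (2 - 1)*(-3) = -9 + 1*(-3) = -9 - 3 = -12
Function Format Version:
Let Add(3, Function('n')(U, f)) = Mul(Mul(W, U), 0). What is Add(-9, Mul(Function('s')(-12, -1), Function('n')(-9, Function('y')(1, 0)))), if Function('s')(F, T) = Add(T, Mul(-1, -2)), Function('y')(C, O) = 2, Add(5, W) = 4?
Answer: -12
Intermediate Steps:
W = -1 (W = Add(-5, 4) = -1)
Function('n')(U, f) = -3 (Function('n')(U, f) = Add(-3, Mul(Mul(-1, U), 0)) = Add(-3, 0) = -3)
Function('s')(F, T) = Add(2, T) (Function('s')(F, T) = Add(T, 2) = Add(2, T))
Add(-9, Mul(Function('s')(-12, -1), Function('n')(-9, Function('y')(1, 0)))) = Add(-9, Mul(Add(2, -1), -3)) = Add(-9, Mul(1, -3)) = Add(-9, -3) = -12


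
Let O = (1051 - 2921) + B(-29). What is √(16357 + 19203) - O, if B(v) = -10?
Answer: 1880 + 2*√8890 ≈ 2068.6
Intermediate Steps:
O = -1880 (O = (1051 - 2921) - 10 = -1870 - 10 = -1880)
√(16357 + 19203) - O = √(16357 + 19203) - 1*(-1880) = √35560 + 1880 = 2*√8890 + 1880 = 1880 + 2*√8890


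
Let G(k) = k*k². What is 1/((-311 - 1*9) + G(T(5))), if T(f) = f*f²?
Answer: 1/1952805 ≈ 5.1208e-7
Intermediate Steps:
T(f) = f³
G(k) = k³
1/((-311 - 1*9) + G(T(5))) = 1/((-311 - 1*9) + (5³)³) = 1/((-311 - 9) + 125³) = 1/(-320 + 1953125) = 1/1952805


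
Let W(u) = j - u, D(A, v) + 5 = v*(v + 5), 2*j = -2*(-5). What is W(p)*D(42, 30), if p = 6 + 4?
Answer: -5225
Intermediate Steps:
j = 5 (j = (-2*(-5))/2 = (1/2)*10 = 5)
p = 10
D(A, v) = -5 + v*(5 + v) (D(A, v) = -5 + v*(v + 5) = -5 + v*(5 + v))
W(u) = 5 - u
W(p)*D(42, 30) = (5 - 1*10)*(-5 + 30**2 + 5*30) = (5 - 10)*(-5 + 900 + 150) = -5*1045 = -5225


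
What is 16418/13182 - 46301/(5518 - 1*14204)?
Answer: 376473265/57249426 ≈ 6.5760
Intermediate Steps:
16418/13182 - 46301/(5518 - 1*14204) = 16418*(1/13182) - 46301/(5518 - 14204) = 8209/6591 - 46301/(-8686) = 8209/6591 - 46301*(-1/8686) = 8209/6591 + 46301/8686 = 376473265/57249426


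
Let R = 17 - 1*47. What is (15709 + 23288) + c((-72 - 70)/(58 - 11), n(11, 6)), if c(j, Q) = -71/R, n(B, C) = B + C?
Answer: 1169981/30 ≈ 38999.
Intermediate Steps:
R = -30 (R = 17 - 47 = -30)
c(j, Q) = 71/30 (c(j, Q) = -71/(-30) = -71*(-1/30) = 71/30)
(15709 + 23288) + c((-72 - 70)/(58 - 11), n(11, 6)) = (15709 + 23288) + 71/30 = 38997 + 71/30 = 1169981/30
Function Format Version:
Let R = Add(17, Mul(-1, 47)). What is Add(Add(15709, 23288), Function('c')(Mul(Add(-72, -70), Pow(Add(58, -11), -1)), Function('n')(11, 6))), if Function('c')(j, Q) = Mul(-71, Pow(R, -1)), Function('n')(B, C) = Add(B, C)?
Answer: Rational(1169981, 30) ≈ 38999.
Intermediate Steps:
R = -30 (R = Add(17, -47) = -30)
Function('c')(j, Q) = Rational(71, 30) (Function('c')(j, Q) = Mul(-71, Pow(-30, -1)) = Mul(-71, Rational(-1, 30)) = Rational(71, 30))
Add(Add(15709, 23288), Function('c')(Mul(Add(-72, -70), Pow(Add(58, -11), -1)), Function('n')(11, 6))) = Add(Add(15709, 23288), Rational(71, 30)) = Add(38997, Rational(71, 30)) = Rational(1169981, 30)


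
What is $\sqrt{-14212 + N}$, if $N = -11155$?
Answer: $i \sqrt{25367} \approx 159.27 i$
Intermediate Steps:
$\sqrt{-14212 + N} = \sqrt{-14212 - 11155} = \sqrt{-25367} = i \sqrt{25367}$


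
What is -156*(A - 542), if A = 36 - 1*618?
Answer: 175344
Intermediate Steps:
A = -582 (A = 36 - 618 = -582)
-156*(A - 542) = -156*(-582 - 542) = -156*(-1124) = 175344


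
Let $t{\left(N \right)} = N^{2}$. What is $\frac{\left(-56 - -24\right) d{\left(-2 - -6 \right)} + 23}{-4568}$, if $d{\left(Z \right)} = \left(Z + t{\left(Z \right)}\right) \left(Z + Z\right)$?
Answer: $\frac{5097}{4568} \approx 1.1158$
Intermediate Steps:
$d{\left(Z \right)} = 2 Z \left(Z + Z^{2}\right)$ ($d{\left(Z \right)} = \left(Z + Z^{2}\right) \left(Z + Z\right) = \left(Z + Z^{2}\right) 2 Z = 2 Z \left(Z + Z^{2}\right)$)
$\frac{\left(-56 - -24\right) d{\left(-2 - -6 \right)} + 23}{-4568} = \frac{\left(-56 - -24\right) 2 \left(-2 - -6\right)^{2} \left(1 - -4\right) + 23}{-4568} = \left(\left(-56 + 24\right) 2 \left(-2 + 6\right)^{2} \left(1 + \left(-2 + 6\right)\right) + 23\right) \left(- \frac{1}{4568}\right) = \left(- 32 \cdot 2 \cdot 4^{2} \left(1 + 4\right) + 23\right) \left(- \frac{1}{4568}\right) = \left(- 32 \cdot 2 \cdot 16 \cdot 5 + 23\right) \left(- \frac{1}{4568}\right) = \left(\left(-32\right) 160 + 23\right) \left(- \frac{1}{4568}\right) = \left(-5120 + 23\right) \left(- \frac{1}{4568}\right) = \left(-5097\right) \left(- \frac{1}{4568}\right) = \frac{5097}{4568}$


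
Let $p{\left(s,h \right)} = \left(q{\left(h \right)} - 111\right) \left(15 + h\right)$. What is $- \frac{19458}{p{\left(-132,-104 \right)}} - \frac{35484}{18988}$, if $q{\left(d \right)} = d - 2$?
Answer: $- \frac{263692749}{91678811} \approx -2.8763$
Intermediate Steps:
$q{\left(d \right)} = -2 + d$
$p{\left(s,h \right)} = \left(-113 + h\right) \left(15 + h\right)$ ($p{\left(s,h \right)} = \left(\left(-2 + h\right) - 111\right) \left(15 + h\right) = \left(-113 + h\right) \left(15 + h\right)$)
$- \frac{19458}{p{\left(-132,-104 \right)}} - \frac{35484}{18988} = - \frac{19458}{-1695 + \left(-104\right)^{2} - -10192} - \frac{35484}{18988} = - \frac{19458}{-1695 + 10816 + 10192} - \frac{8871}{4747} = - \frac{19458}{19313} - \frac{8871}{4747} = - \frac{263692749}{91678811}$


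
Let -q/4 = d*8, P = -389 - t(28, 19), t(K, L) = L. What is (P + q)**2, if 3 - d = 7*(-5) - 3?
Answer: 2958400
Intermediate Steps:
d = 41 (d = 3 - (7*(-5) - 3) = 3 - (-35 - 3) = 3 - 1*(-38) = 3 + 38 = 41)
P = -408 (P = -389 - 1*19 = -389 - 19 = -408)
q = -1312 (q = -164*8 = -4*328 = -1312)
(P + q)**2 = (-408 - 1312)**2 = (-1720)**2 = 2958400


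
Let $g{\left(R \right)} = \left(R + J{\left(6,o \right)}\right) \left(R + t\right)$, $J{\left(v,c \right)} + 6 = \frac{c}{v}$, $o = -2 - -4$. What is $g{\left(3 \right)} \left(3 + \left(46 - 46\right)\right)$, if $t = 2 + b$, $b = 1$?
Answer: $-48$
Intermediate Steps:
$o = 2$ ($o = -2 + 4 = 2$)
$J{\left(v,c \right)} = -6 + \frac{c}{v}$
$t = 3$ ($t = 2 + 1 = 3$)
$g{\left(R \right)} = \left(3 + R\right) \left(- \frac{17}{3} + R\right)$ ($g{\left(R \right)} = \left(R - \left(6 - \frac{2}{6}\right)\right) \left(R + 3\right) = \left(R + \left(-6 + 2 \cdot \frac{1}{6}\right)\right) \left(3 + R\right) = \left(R + \left(-6 + \frac{1}{3}\right)\right) \left(3 + R\right) = \left(R - \frac{17}{3}\right) \left(3 + R\right) = \left(- \frac{17}{3} + R\right) \left(3 + R\right) = \left(3 + R\right) \left(- \frac{17}{3} + R\right)$)
$g{\left(3 \right)} \left(3 + \left(46 - 46\right)\right) = \left(-17 + 3^{2} - 8\right) \left(3 + \left(46 - 46\right)\right) = \left(-17 + 9 - 8\right) \left(3 + 0\right) = \left(-16\right) 3 = -48$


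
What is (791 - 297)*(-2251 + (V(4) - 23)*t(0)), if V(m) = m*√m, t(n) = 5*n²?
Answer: -1111994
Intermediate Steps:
V(m) = m^(3/2)
(791 - 297)*(-2251 + (V(4) - 23)*t(0)) = (791 - 297)*(-2251 + (4^(3/2) - 23)*(5*0²)) = 494*(-2251 + (8 - 23)*(5*0)) = 494*(-2251 - 15*0) = 494*(-2251 + 0) = 494*(-2251) = -1111994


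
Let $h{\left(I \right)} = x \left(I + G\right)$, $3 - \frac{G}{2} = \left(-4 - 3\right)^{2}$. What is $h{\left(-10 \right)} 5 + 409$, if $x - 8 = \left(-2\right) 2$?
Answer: $-1631$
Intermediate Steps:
$x = 4$ ($x = 8 - 4 = 4$)
$G = -92$ ($G = 6 - 2 \left(-4 - 3\right)^{2} = 6 - 2 \left(-7\right)^{2} = 6 - 98 = -92$)
$h{\left(I \right)} = -368 + 4 I$ ($h{\left(I \right)} = 4 \left(I - 92\right) = 4 \left(-92 + I\right) = -368 + 4 I$)
$h{\left(-10 \right)} 5 + 409 = \left(-368 + 4 \left(-10\right)\right) 5 + 409 = \left(-368 - 40\right) 5 + 409 = \left(-408\right) 5 + 409 = -2040 + 409 = -1631$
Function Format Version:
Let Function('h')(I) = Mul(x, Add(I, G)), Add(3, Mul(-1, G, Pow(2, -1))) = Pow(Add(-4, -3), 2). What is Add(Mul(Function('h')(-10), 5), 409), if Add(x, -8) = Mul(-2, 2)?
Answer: -1631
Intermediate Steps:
x = 4 (x = Add(8, Mul(-2, 2)) = Add(8, -4) = 4)
G = -92 (G = Add(6, Mul(-2, Pow(Add(-4, -3), 2))) = Add(6, Mul(-2, Pow(-7, 2))) = Add(6, Mul(-2, 49)) = Add(6, -98) = -92)
Function('h')(I) = Add(-368, Mul(4, I)) (Function('h')(I) = Mul(4, Add(I, -92)) = Mul(4, Add(-92, I)) = Add(-368, Mul(4, I)))
Add(Mul(Function('h')(-10), 5), 409) = Add(Mul(Add(-368, Mul(4, -10)), 5), 409) = Add(Mul(Add(-368, -40), 5), 409) = Add(Mul(-408, 5), 409) = Add(-2040, 409) = -1631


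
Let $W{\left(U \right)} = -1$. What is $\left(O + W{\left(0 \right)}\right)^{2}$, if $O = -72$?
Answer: $5329$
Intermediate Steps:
$\left(O + W{\left(0 \right)}\right)^{2} = \left(-72 - 1\right)^{2} = \left(-73\right)^{2} = 5329$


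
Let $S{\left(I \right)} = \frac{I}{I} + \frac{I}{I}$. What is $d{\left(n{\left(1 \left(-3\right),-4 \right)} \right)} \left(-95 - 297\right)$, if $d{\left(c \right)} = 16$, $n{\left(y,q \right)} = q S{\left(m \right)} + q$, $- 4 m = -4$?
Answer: $-6272$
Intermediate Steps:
$m = 1$ ($m = \left(- \frac{1}{4}\right) \left(-4\right) = 1$)
$S{\left(I \right)} = 2$ ($S{\left(I \right)} = 1 + 1 = 2$)
$n{\left(y,q \right)} = 3 q$ ($n{\left(y,q \right)} = q 2 + q = 2 q + q = 3 q$)
$d{\left(n{\left(1 \left(-3\right),-4 \right)} \right)} \left(-95 - 297\right) = 16 \left(-95 - 297\right) = 16 \left(-392\right) = -6272$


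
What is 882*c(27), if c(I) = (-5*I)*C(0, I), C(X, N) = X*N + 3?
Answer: -357210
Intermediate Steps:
C(X, N) = 3 + N*X (C(X, N) = N*X + 3 = 3 + N*X)
c(I) = -15*I (c(I) = (-5*I)*(3 + I*0) = (-5*I)*(3 + 0) = -5*I*3 = -15*I)
882*c(27) = 882*(-15*27) = 882*(-405) = -357210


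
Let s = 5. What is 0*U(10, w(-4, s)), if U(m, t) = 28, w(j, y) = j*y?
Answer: 0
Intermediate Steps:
0*U(10, w(-4, s)) = 0*28 = 0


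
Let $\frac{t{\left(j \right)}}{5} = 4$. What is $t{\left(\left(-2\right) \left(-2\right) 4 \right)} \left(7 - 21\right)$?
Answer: $-280$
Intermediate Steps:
$t{\left(j \right)} = 20$ ($t{\left(j \right)} = 5 \cdot 4 = 20$)
$t{\left(\left(-2\right) \left(-2\right) 4 \right)} \left(7 - 21\right) = 20 \left(7 - 21\right) = 20 \left(-14\right) = -280$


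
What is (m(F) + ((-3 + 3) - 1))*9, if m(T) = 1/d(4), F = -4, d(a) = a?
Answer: -27/4 ≈ -6.7500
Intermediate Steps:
m(T) = ¼ (m(T) = 1/4 = ¼)
(m(F) + ((-3 + 3) - 1))*9 = (¼ + ((-3 + 3) - 1))*9 = (¼ + (0 - 1))*9 = (¼ - 1)*9 = -¾*9 = -27/4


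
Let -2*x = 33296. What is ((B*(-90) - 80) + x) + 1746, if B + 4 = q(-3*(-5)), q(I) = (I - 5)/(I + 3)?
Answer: -14672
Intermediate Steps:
x = -16648 (x = -1/2*33296 = -16648)
q(I) = (-5 + I)/(3 + I)
B = -31/9 (B = -4 + (-5 - 3*(-5))/(3 - 3*(-5)) = -4 + (-5 + 15)/(3 + 15) = -4 + 10/18 = -4 + (1/18)*10 = -4 + 5/9 = -31/9 ≈ -3.4444)
((B*(-90) - 80) + x) + 1746 = ((-31/9*(-90) - 80) - 16648) + 1746 = ((310 - 80) - 16648) + 1746 = (230 - 16648) + 1746 = -16418 + 1746 = -14672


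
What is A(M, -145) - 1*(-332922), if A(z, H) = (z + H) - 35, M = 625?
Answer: 333367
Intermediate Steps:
A(z, H) = -35 + H + z (A(z, H) = (H + z) - 35 = -35 + H + z)
A(M, -145) - 1*(-332922) = (-35 - 145 + 625) - 1*(-332922) = 445 + 332922 = 333367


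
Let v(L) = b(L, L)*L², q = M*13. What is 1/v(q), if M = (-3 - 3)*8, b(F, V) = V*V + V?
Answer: 1/151370698752 ≈ 6.6063e-12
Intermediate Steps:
b(F, V) = V + V² (b(F, V) = V² + V = V + V²)
M = -48 (M = -6*8 = -48)
q = -624 (q = -48*13 = -624)
v(L) = L³*(1 + L) (v(L) = (L*(1 + L))*L² = L³*(1 + L))
1/v(q) = 1/((-624)³*(1 - 624)) = 1/(-242970624*(-623)) = 1/151370698752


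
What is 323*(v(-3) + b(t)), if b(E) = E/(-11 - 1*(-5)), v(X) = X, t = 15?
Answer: -3553/2 ≈ -1776.5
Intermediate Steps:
b(E) = -E/6 (b(E) = E/(-11 + 5) = E/(-6) = E*(-⅙) = -E/6)
323*(v(-3) + b(t)) = 323*(-3 - ⅙*15) = 323*(-3 - 5/2) = 323*(-11/2) = -3553/2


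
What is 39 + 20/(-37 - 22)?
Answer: 2281/59 ≈ 38.661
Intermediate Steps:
39 + 20/(-37 - 22) = 39 + 20/(-59) = 39 - 1/59*20 = 39 - 20/59 = 2281/59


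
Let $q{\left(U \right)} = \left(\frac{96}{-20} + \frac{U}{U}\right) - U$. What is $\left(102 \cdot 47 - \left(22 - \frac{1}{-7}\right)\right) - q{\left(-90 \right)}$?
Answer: $\frac{163998}{35} \approx 4685.7$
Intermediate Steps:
$q{\left(U \right)} = - \frac{19}{5} - U$ ($q{\left(U \right)} = \left(96 \left(- \frac{1}{20}\right) + 1\right) - U = \left(- \frac{24}{5} + 1\right) - U = - \frac{19}{5} - U$)
$\left(102 \cdot 47 - \left(22 - \frac{1}{-7}\right)\right) - q{\left(-90 \right)} = \left(102 \cdot 47 - \left(22 - \frac{1}{-7}\right)\right) - \left(- \frac{19}{5} - -90\right) = \left(4794 - \frac{155}{7}\right) - \left(- \frac{19}{5} + 90\right) = \left(4794 - \frac{155}{7}\right) - \frac{431}{5} = \frac{33403}{7} - \frac{431}{5} = \frac{163998}{35}$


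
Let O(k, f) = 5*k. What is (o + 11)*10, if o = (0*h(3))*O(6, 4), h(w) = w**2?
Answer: 110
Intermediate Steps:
o = 0 (o = (0*3**2)*(5*6) = (0*9)*30 = 0*30 = 0)
(o + 11)*10 = (0 + 11)*10 = 11*10 = 110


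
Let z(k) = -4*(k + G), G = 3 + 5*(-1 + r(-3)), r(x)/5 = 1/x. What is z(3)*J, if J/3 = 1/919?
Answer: 88/919 ≈ 0.095756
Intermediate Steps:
r(x) = 5/x
G = -31/3 (G = 3 + 5*(-1 + 5/(-3)) = 3 + 5*(-1 + 5*(-1/3)) = 3 + 5*(-1 - 5/3) = 3 + 5*(-8/3) = 3 - 40/3 = -31/3 ≈ -10.333)
z(k) = 124/3 - 4*k (z(k) = -4*(k - 31/3) = -4*(-31/3 + k) = 124/3 - 4*k)
J = 3/919 ≈ 0.0032644
z(3)*J = (124/3 - 4*3)*(3/919) = (124/3 - 12)*(3/919) = (88/3)*(3/919) = 88/919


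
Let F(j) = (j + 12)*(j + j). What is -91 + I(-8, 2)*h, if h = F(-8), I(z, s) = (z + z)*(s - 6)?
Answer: -4187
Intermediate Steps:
I(z, s) = 2*z*(-6 + s) (I(z, s) = (2*z)*(-6 + s) = 2*z*(-6 + s))
F(j) = 2*j*(12 + j) (F(j) = (12 + j)*(2*j) = 2*j*(12 + j))
h = -64 (h = 2*(-8)*(12 - 8) = 2*(-8)*4 = -64)
-91 + I(-8, 2)*h = -91 + (2*(-8)*(-6 + 2))*(-64) = -91 + (2*(-8)*(-4))*(-64) = -91 + 64*(-64) = -91 - 4096 = -4187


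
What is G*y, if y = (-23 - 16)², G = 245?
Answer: 372645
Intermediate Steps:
y = 1521 (y = (-39)² = 1521)
G*y = 245*1521 = 372645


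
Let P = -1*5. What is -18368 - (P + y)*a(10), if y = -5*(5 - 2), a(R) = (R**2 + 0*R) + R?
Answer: -16168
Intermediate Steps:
a(R) = R + R**2 (a(R) = (R**2 + 0) + R = R**2 + R = R + R**2)
P = -5
y = -15 (y = -5*3 = -15)
-18368 - (P + y)*a(10) = -18368 - (-5 - 15)*10*(1 + 10) = -18368 - (-20)*10*11 = -18368 - (-20)*110 = -18368 - 1*(-2200) = -18368 + 2200 = -16168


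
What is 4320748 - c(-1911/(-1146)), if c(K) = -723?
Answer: 4321471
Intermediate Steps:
4320748 - c(-1911/(-1146)) = 4320748 - 1*(-723) = 4320748 + 723 = 4321471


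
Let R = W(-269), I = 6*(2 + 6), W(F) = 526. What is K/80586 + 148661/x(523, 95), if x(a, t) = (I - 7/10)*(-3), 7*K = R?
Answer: -12706044361/12128193 ≈ -1047.6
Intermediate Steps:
I = 48 (I = 6*8 = 48)
R = 526
K = 526/7 (K = (⅐)*526 = 526/7 ≈ 75.143)
x(a, t) = -1419/10 (x(a, t) = (48 - 7/10)*(-3) = (473/10)*(-3) = -1419/10)
K/80586 + 148661/x(523, 95) = (526/7)/80586 + 148661/(-1419/10) = (526/7)*(1/80586) + 148661*(-10/1419) = 263/282051 - 1486610/1419 = -12706044361/12128193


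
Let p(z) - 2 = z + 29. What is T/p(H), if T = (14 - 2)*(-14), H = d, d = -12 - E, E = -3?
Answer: -84/11 ≈ -7.6364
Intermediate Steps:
d = -9 (d = -12 - 1*(-3) = -12 + 3 = -9)
H = -9
p(z) = 31 + z (p(z) = 2 + (z + 29) = 2 + (29 + z) = 31 + z)
T = -168 (T = 12*(-14) = -168)
T/p(H) = -168/(31 - 9) = -168/22 = -168*1/22 = -84/11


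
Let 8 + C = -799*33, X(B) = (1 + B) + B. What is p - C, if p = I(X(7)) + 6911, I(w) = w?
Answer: 33301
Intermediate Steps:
X(B) = 1 + 2*B
C = -26375 (C = -8 - 799*33 = -8 - 26367 = -26375)
p = 6926 (p = (1 + 2*7) + 6911 = (1 + 14) + 6911 = 15 + 6911 = 6926)
p - C = 6926 - 1*(-26375) = 6926 + 26375 = 33301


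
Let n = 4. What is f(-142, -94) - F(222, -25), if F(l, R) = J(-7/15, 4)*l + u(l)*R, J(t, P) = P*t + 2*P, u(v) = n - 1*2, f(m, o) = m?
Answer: -7268/5 ≈ -1453.6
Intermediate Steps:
u(v) = 2 (u(v) = 4 - 1*2 = 4 - 2 = 2)
J(t, P) = 2*P + P*t
F(l, R) = 2*R + 92*l/15 (F(l, R) = (4*(2 - 7/15))*l + 2*R = (4*(23/15))*l + 2*R = 92*l/15 + 2*R = 2*R + 92*l/15)
f(-142, -94) - F(222, -25) = -142 - (2*(-25) + (92/15)*222) = -142 - (-50 + 6808/5) = -142 - 1*6558/5 = -142 - 6558/5 = -7268/5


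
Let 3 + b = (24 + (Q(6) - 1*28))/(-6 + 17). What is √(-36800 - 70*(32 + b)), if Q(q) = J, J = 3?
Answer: 2*I*√1174415/11 ≈ 197.04*I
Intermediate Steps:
Q(q) = 3
b = -34/11 (b = -3 + (24 + (3 - 1*28))/(-6 + 17) = -3 + (24 + (3 - 28))/11 = -3 + (24 - 25)*(1/11) = -3 - 1*1/11 = -3 - 1/11 = -34/11 ≈ -3.0909)
√(-36800 - 70*(32 + b)) = √(-36800 - 70*(32 - 34/11)) = √(-36800 - 70*318/11) = √(-36800 - 22260/11) = √(-427060/11) = 2*I*√1174415/11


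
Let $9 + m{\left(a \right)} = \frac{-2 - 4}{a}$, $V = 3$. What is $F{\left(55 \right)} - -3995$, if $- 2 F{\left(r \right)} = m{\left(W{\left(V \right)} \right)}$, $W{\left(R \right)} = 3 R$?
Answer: $\frac{23999}{6} \approx 3999.8$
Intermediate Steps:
$m{\left(a \right)} = -9 - \frac{6}{a}$ ($m{\left(a \right)} = -9 + \frac{-2 - 4}{a} = -9 - \frac{6}{a}$)
$F{\left(r \right)} = \frac{29}{6}$ ($F{\left(r \right)} = - \frac{-9 - \frac{6}{3 \cdot 3}}{2} = - \frac{-9 - \frac{6}{9}}{2} = - \frac{-9 - \frac{2}{3}}{2} = \left(- \frac{1}{2}\right) \left(- \frac{29}{3}\right) = \frac{29}{6}$)
$F{\left(55 \right)} - -3995 = \frac{29}{6} - -3995 = \frac{29}{6} + 3995 = \frac{23999}{6}$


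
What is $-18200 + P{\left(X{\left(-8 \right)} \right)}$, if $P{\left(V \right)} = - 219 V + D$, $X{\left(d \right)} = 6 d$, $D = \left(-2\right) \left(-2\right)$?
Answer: $-7684$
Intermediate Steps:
$D = 4$
$P{\left(V \right)} = 4 - 219 V$ ($P{\left(V \right)} = - 219 V + 4 = 4 - 219 V$)
$-18200 + P{\left(X{\left(-8 \right)} \right)} = -18200 - \left(-4 + 219 \cdot 6 \left(-8\right)\right) = -18200 + \left(4 - -10512\right) = -18200 + \left(4 + 10512\right) = -18200 + 10516 = -7684$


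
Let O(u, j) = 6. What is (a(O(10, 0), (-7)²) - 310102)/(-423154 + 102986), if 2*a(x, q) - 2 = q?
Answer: 620153/640336 ≈ 0.96848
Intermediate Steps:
a(x, q) = 1 + q/2
(a(O(10, 0), (-7)²) - 310102)/(-423154 + 102986) = ((1 + (½)*(-7)²) - 310102)/(-423154 + 102986) = ((1 + (½)*49) - 310102)/(-320168) = ((1 + 49/2) - 310102)*(-1/320168) = (51/2 - 310102)*(-1/320168) = -620153/2*(-1/320168) = 620153/640336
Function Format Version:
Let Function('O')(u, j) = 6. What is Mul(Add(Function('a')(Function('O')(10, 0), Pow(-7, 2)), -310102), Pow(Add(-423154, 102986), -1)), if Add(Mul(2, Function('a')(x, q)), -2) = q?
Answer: Rational(620153, 640336) ≈ 0.96848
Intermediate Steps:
Function('a')(x, q) = Add(1, Mul(Rational(1, 2), q))
Mul(Add(Function('a')(Function('O')(10, 0), Pow(-7, 2)), -310102), Pow(Add(-423154, 102986), -1)) = Mul(Add(Add(1, Mul(Rational(1, 2), Pow(-7, 2))), -310102), Pow(Add(-423154, 102986), -1)) = Mul(Add(Add(1, Mul(Rational(1, 2), 49)), -310102), Pow(-320168, -1)) = Mul(Add(Add(1, Rational(49, 2)), -310102), Rational(-1, 320168)) = Mul(Add(Rational(51, 2), -310102), Rational(-1, 320168)) = Mul(Rational(-620153, 2), Rational(-1, 320168)) = Rational(620153, 640336)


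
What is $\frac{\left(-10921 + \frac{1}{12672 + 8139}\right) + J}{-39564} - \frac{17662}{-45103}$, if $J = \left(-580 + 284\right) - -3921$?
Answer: $\frac{136245886109}{236536910316} \approx 0.576$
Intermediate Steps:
$J = 3625$ ($J = -296 + 3921 = 3625$)
$\frac{\left(-10921 + \frac{1}{12672 + 8139}\right) + J}{-39564} - \frac{17662}{-45103} = \frac{\left(-10921 + \frac{1}{12672 + 8139}\right) + 3625}{-39564} - \frac{17662}{-45103} = \left(\left(-10921 + \frac{1}{20811}\right) + 3625\right) \left(- \frac{1}{39564}\right) - - \frac{17662}{45103} = \left(\left(-10921 + \frac{1}{20811}\right) + 3625\right) \left(- \frac{1}{39564}\right) + \frac{17662}{45103} = \left(- \frac{227276930}{20811} + 3625\right) \left(- \frac{1}{39564}\right) + \frac{17662}{45103} = \left(- \frac{151837055}{20811}\right) \left(- \frac{1}{39564}\right) + \frac{17662}{45103} = \frac{967115}{5244372} + \frac{17662}{45103} = \frac{136245886109}{236536910316}$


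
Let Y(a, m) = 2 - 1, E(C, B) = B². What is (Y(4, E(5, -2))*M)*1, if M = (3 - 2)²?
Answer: 1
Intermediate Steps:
M = 1 (M = 1² = 1)
Y(a, m) = 1
(Y(4, E(5, -2))*M)*1 = (1*1)*1 = 1*1 = 1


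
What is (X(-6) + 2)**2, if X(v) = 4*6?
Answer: 676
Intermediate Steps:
X(v) = 24
(X(-6) + 2)**2 = (24 + 2)**2 = 26**2 = 676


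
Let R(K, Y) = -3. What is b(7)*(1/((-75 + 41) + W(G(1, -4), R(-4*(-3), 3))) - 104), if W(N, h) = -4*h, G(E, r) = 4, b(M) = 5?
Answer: -11445/22 ≈ -520.23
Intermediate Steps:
b(7)*(1/((-75 + 41) + W(G(1, -4), R(-4*(-3), 3))) - 104) = 5*(1/((-75 + 41) - 4*(-3)) - 104) = 5*(1/(-34 + 12) - 104) = 5*(1/(-22) - 104) = 5*(-1/22 - 104) = 5*(-2289/22) = -11445/22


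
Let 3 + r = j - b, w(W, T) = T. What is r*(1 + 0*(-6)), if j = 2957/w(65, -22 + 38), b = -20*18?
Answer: 8669/16 ≈ 541.81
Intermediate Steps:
b = -360
j = 2957/16 (j = 2957/(-22 + 38) = 2957/16 ≈ 184.81)
r = 8669/16 (r = -3 + (2957/16 - 1*(-360)) = -3 + (2957/16 + 360) = -3 + 8717/16 = 8669/16 ≈ 541.81)
r*(1 + 0*(-6)) = 8669*(1 + 0*(-6))/16 = 8669*(1 + 0)/16 = (8669/16)*1 = 8669/16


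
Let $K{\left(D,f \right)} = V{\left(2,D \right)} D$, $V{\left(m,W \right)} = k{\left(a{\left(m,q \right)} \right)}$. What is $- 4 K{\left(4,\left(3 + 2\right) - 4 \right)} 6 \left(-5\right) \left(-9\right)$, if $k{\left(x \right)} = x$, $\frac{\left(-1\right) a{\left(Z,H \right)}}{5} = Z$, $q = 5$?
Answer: $43200$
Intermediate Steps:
$a{\left(Z,H \right)} = - 5 Z$
$V{\left(m,W \right)} = - 5 m$
$K{\left(D,f \right)} = - 10 D$ ($K{\left(D,f \right)} = \left(-5\right) 2 D = - 10 D$)
$- 4 K{\left(4,\left(3 + 2\right) - 4 \right)} 6 \left(-5\right) \left(-9\right) = - 4 \left(-10\right) 4 \cdot 6 \left(-5\right) \left(-9\right) = - 4 \left(-40\right) 6 \left(-5\right) \left(-9\right) = - 4 \left(\left(-240\right) \left(-5\right)\right) \left(-9\right) = \left(-4\right) 1200 \left(-9\right) = \left(-4800\right) \left(-9\right) = 43200$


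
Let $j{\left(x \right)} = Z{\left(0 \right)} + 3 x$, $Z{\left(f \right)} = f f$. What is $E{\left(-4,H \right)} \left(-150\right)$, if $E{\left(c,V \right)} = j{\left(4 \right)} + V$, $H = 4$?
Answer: $-2400$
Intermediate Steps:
$Z{\left(f \right)} = f^{2}$
$j{\left(x \right)} = 3 x$ ($j{\left(x \right)} = 0^{2} + 3 x = 0 + 3 x = 3 x$)
$E{\left(c,V \right)} = 12 + V$ ($E{\left(c,V \right)} = 3 \cdot 4 + V = 12 + V$)
$E{\left(-4,H \right)} \left(-150\right) = \left(12 + 4\right) \left(-150\right) = 16 \left(-150\right) = -2400$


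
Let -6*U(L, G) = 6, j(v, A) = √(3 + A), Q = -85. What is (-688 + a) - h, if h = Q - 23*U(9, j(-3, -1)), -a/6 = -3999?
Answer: 23368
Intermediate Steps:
a = 23994 (a = -6*(-3999) = 23994)
U(L, G) = -1 (U(L, G) = -⅙*6 = -1)
h = -62 (h = -85 - 23*(-1) = -85 + 23 = -62)
(-688 + a) - h = (-688 + 23994) - 1*(-62) = 23306 + 62 = 23368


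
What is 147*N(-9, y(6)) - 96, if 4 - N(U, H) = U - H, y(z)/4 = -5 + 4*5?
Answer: 10635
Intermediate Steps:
y(z) = 60 (y(z) = 4*(-5 + 4*5) = 4*(-5 + 20) = 4*15 = 60)
N(U, H) = 4 + H - U (N(U, H) = 4 - (U - H) = 4 + (H - U) = 4 + H - U)
147*N(-9, y(6)) - 96 = 147*(4 + 60 - 1*(-9)) - 96 = 147*(4 + 60 + 9) - 96 = 147*73 - 96 = 10731 - 96 = 10635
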